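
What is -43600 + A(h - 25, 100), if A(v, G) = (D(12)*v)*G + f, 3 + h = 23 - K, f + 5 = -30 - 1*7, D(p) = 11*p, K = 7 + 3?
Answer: -241642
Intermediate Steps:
K = 10
f = -42 (f = -5 + (-30 - 1*7) = -5 + (-30 - 7) = -5 - 37 = -42)
h = 10 (h = -3 + (23 - 1*10) = -3 + (23 - 10) = -3 + 13 = 10)
A(v, G) = -42 + 132*G*v (A(v, G) = ((11*12)*v)*G - 42 = (132*v)*G - 42 = 132*G*v - 42 = -42 + 132*G*v)
-43600 + A(h - 25, 100) = -43600 + (-42 + 132*100*(10 - 25)) = -43600 + (-42 + 132*100*(-15)) = -43600 + (-42 - 198000) = -43600 - 198042 = -241642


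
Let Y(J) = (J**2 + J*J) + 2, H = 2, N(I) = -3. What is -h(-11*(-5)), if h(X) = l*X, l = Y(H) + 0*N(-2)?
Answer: -550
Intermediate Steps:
Y(J) = 2 + 2*J**2 (Y(J) = (J**2 + J**2) + 2 = 2*J**2 + 2 = 2 + 2*J**2)
l = 10 (l = (2 + 2*2**2) + 0*(-3) = (2 + 2*4) + 0 = (2 + 8) + 0 = 10 + 0 = 10)
h(X) = 10*X
-h(-11*(-5)) = -10*(-11*(-5)) = -10*55 = -1*550 = -550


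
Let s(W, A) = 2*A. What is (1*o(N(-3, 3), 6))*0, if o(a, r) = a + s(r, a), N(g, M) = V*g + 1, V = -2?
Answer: 0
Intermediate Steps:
N(g, M) = 1 - 2*g (N(g, M) = -2*g + 1 = 1 - 2*g)
o(a, r) = 3*a (o(a, r) = a + 2*a = 3*a)
(1*o(N(-3, 3), 6))*0 = (1*(3*(1 - 2*(-3))))*0 = (1*(3*(1 + 6)))*0 = (1*(3*7))*0 = (1*21)*0 = 21*0 = 0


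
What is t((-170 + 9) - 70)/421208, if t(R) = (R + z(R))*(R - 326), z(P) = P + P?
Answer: 386001/421208 ≈ 0.91641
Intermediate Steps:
z(P) = 2*P
t(R) = 3*R*(-326 + R) (t(R) = (R + 2*R)*(R - 326) = (3*R)*(-326 + R) = 3*R*(-326 + R))
t((-170 + 9) - 70)/421208 = (3*((-170 + 9) - 70)*(-326 + ((-170 + 9) - 70)))/421208 = (3*(-161 - 70)*(-326 + (-161 - 70)))*(1/421208) = (3*(-231)*(-326 - 231))*(1/421208) = (3*(-231)*(-557))*(1/421208) = 386001*(1/421208) = 386001/421208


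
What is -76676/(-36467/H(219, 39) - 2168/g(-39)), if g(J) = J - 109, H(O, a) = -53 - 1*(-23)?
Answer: -85110360/1365539 ≈ -62.327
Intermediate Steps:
H(O, a) = -30 (H(O, a) = -53 + 23 = -30)
g(J) = -109 + J
-76676/(-36467/H(219, 39) - 2168/g(-39)) = -76676/(-36467/(-30) - 2168/(-109 - 39)) = -76676/(-36467*(-1/30) - 2168/(-148)) = -76676/(36467/30 - 2168*(-1/148)) = -76676/(36467/30 + 542/37) = -76676/1365539/1110 = -76676*1110/1365539 = -85110360/1365539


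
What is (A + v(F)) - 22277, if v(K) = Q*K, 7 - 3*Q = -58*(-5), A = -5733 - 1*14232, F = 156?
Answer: -56958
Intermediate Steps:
A = -19965 (A = -5733 - 14232 = -19965)
Q = -283/3 (Q = 7/3 - (-58)*(-5)/3 = 7/3 - ⅓*290 = 7/3 - 290/3 = -283/3 ≈ -94.333)
v(K) = -283*K/3
(A + v(F)) - 22277 = (-19965 - 283/3*156) - 22277 = (-19965 - 14716) - 22277 = -34681 - 22277 = -56958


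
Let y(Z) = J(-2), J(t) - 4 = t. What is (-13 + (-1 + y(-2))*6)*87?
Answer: -609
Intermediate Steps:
J(t) = 4 + t
y(Z) = 2 (y(Z) = 4 - 2 = 2)
(-13 + (-1 + y(-2))*6)*87 = (-13 + (-1 + 2)*6)*87 = (-13 + 1*6)*87 = (-13 + 6)*87 = -7*87 = -609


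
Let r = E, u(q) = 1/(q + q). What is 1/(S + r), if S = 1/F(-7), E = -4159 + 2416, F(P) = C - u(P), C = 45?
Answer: -631/1099819 ≈ -0.00057373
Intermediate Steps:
u(q) = 1/(2*q)
F(P) = 45 - 1/(2*P)
E = -1743
S = 14/631 (S = 1/(45 - ½/(-7)) = 1/(45 - ½*(-⅐)) = 1/(45 + 1/14) = 1/(631/14) = 14/631 ≈ 0.022187)
r = -1743
1/(S + r) = 1/(14/631 - 1743) = 1/(-1099819/631) = -631/1099819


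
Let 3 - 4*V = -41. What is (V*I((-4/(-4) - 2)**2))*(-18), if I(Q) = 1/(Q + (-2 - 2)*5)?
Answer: 198/19 ≈ 10.421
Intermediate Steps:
V = 11 (V = 3/4 - 1/4*(-41) = 3/4 + 41/4 = 11)
I(Q) = 1/(-20 + Q) (I(Q) = 1/(Q - 4*5) = 1/(Q - 20) = 1/(-20 + Q))
(V*I((-4/(-4) - 2)**2))*(-18) = (11/(-20 + (-4/(-4) - 2)**2))*(-18) = (11/(-20 + (-4*(-1/4) - 2)**2))*(-18) = (11/(-20 + (1 - 2)**2))*(-18) = (11/(-20 + (-1)**2))*(-18) = (11/(-20 + 1))*(-18) = (11/(-19))*(-18) = (11*(-1/19))*(-18) = -11/19*(-18) = 198/19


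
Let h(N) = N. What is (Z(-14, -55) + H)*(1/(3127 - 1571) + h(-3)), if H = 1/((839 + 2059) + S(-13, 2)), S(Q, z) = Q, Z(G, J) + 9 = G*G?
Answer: -629456958/1122265 ≈ -560.88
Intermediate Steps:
Z(G, J) = -9 + G² (Z(G, J) = -9 + G*G = -9 + G²)
H = 1/2885 (H = 1/((839 + 2059) - 13) = 1/(2898 - 13) = 1/2885 ≈ 0.00034662)
(Z(-14, -55) + H)*(1/(3127 - 1571) + h(-3)) = ((-9 + (-14)²) + 1/2885)*(1/(3127 - 1571) - 3) = ((-9 + 196) + 1/2885)*(1/1556 - 3) = (187 + 1/2885)*(1/1556 - 3) = (539496/2885)*(-4667/1556) = -629456958/1122265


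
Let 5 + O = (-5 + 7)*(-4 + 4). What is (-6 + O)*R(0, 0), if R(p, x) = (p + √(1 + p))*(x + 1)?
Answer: -11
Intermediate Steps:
O = -5 (O = -5 + (-5 + 7)*(-4 + 4) = -5 + 2*0 = -5 + 0 = -5)
R(p, x) = (1 + x)*(p + √(1 + p)) (R(p, x) = (p + √(1 + p))*(1 + x) = (1 + x)*(p + √(1 + p)))
(-6 + O)*R(0, 0) = (-6 - 5)*(0 + √(1 + 0) + 0*0 + 0*√(1 + 0)) = -11*(0 + √1 + 0 + 0*√1) = -11*(0 + 1 + 0 + 0*1) = -11*(0 + 1 + 0 + 0) = -11*1 = -11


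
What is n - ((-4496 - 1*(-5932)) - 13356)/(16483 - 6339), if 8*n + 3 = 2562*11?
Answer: 8935723/2536 ≈ 3523.6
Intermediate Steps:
n = 28179/8 (n = -3/8 + (2562*11)/8 = -3/8 + (⅛)*28182 = -3/8 + 14091/4 = 28179/8 ≈ 3522.4)
n - ((-4496 - 1*(-5932)) - 13356)/(16483 - 6339) = 28179/8 - ((-4496 - 1*(-5932)) - 13356)/(16483 - 6339) = 28179/8 - ((-4496 + 5932) - 13356)/10144 = 28179/8 - (1436 - 13356)/10144 = 28179/8 - (-11920)/10144 = 28179/8 - 1*(-745/634) = 28179/8 + 745/634 = 8935723/2536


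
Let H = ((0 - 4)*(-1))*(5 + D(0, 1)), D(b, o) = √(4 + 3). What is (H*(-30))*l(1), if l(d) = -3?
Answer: 1800 + 360*√7 ≈ 2752.5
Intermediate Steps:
D(b, o) = √7
H = 20 + 4*√7 (H = ((0 - 4)*(-1))*(5 + √7) = (-4*(-1))*(5 + √7) = 4*(5 + √7) = 20 + 4*√7 ≈ 30.583)
(H*(-30))*l(1) = ((20 + 4*√7)*(-30))*(-3) = (-600 - 120*√7)*(-3) = 1800 + 360*√7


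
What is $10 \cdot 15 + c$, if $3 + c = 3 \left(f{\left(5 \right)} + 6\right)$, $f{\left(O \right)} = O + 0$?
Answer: $180$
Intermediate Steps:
$f{\left(O \right)} = O$
$c = 30$ ($c = -3 + 3 \left(5 + 6\right) = -3 + 3 \cdot 11 = -3 + 33 = 30$)
$10 \cdot 15 + c = 10 \cdot 15 + 30 = 150 + 30 = 180$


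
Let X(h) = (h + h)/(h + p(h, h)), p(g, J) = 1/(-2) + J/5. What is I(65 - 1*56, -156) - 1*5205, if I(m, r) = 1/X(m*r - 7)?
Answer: -146868163/28220 ≈ -5204.4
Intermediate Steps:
p(g, J) = -1/2 + J/5 (p(g, J) = 1*(-1/2) + J*(1/5) = -1/2 + J/5)
X(h) = 2*h/(-1/2 + 6*h/5) (X(h) = (h + h)/(h + (-1/2 + h/5)) = (2*h)/(-1/2 + 6*h/5) = 2*h/(-1/2 + 6*h/5))
I(m, r) = (-89 + 12*m*r)/(20*(-7 + m*r)) (I(m, r) = 1/(20*(m*r - 7)/(-5 + 12*(m*r - 7))) = 1/(20*(-7 + m*r)/(-5 + 12*(-7 + m*r))) = 1/(20*(-7 + m*r)/(-5 + (-84 + 12*m*r))) = 1/(20*(-7 + m*r)/(-89 + 12*m*r)) = (-89 + 12*m*r)/(20*(-7 + m*r)))
I(65 - 1*56, -156) - 1*5205 = (-89 + 12*(65 - 1*56)*(-156))/(20*(-7 + (65 - 1*56)*(-156))) - 1*5205 = (-89 + 12*(65 - 56)*(-156))/(20*(-7 + (65 - 56)*(-156))) - 5205 = (-89 + 12*9*(-156))/(20*(-7 + 9*(-156))) - 5205 = (-89 - 16848)/(20*(-7 - 1404)) - 5205 = (1/20)*(-16937)/(-1411) - 5205 = (1/20)*(-1/1411)*(-16937) - 5205 = 16937/28220 - 5205 = -146868163/28220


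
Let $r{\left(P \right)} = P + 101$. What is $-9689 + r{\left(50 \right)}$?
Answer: $-9538$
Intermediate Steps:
$r{\left(P \right)} = 101 + P$
$-9689 + r{\left(50 \right)} = -9689 + \left(101 + 50\right) = -9689 + 151 = -9538$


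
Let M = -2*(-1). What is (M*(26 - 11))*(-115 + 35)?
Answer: -2400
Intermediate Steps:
M = 2
(M*(26 - 11))*(-115 + 35) = (2*(26 - 11))*(-115 + 35) = (2*15)*(-80) = 30*(-80) = -2400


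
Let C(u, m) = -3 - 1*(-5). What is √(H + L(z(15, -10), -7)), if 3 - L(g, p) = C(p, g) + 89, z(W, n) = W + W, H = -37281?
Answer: I*√37369 ≈ 193.31*I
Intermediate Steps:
z(W, n) = 2*W
C(u, m) = 2 (C(u, m) = -3 + 5 = 2)
L(g, p) = -88 (L(g, p) = 3 - (2 + 89) = 3 - 1*91 = 3 - 91 = -88)
√(H + L(z(15, -10), -7)) = √(-37281 - 88) = √(-37369) = I*√37369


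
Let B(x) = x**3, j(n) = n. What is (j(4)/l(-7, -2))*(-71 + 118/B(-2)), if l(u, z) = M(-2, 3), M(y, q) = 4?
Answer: -343/4 ≈ -85.750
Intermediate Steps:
l(u, z) = 4
(j(4)/l(-7, -2))*(-71 + 118/B(-2)) = (4/4)*(-71 + 118/((-2)**3)) = (4*(1/4))*(-71 + 118/(-8)) = 1*(-71 + 118*(-1/8)) = 1*(-71 - 59/4) = 1*(-343/4) = -343/4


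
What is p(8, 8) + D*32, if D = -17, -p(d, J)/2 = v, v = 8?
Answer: -560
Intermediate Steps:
p(d, J) = -16 (p(d, J) = -2*8 = -16)
p(8, 8) + D*32 = -16 - 17*32 = -16 - 544 = -560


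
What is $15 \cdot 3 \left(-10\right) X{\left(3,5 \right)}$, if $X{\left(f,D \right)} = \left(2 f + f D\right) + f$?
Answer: $-10800$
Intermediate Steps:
$X{\left(f,D \right)} = 3 f + D f$ ($X{\left(f,D \right)} = \left(2 f + D f\right) + f = 3 f + D f$)
$15 \cdot 3 \left(-10\right) X{\left(3,5 \right)} = 15 \cdot 3 \left(-10\right) 3 \left(3 + 5\right) = 45 \left(-10\right) 3 \cdot 8 = \left(-450\right) 24 = -10800$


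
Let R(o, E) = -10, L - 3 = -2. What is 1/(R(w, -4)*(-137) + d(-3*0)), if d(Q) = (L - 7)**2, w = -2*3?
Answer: 1/1406 ≈ 0.00071124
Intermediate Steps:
L = 1 (L = 3 - 2 = 1)
w = -6
d(Q) = 36 (d(Q) = (1 - 7)**2 = (-6)**2 = 36)
1/(R(w, -4)*(-137) + d(-3*0)) = 1/(-10*(-137) + 36) = 1/(1370 + 36) = 1/1406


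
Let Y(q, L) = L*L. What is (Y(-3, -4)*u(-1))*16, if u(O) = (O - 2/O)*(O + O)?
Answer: -512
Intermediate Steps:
Y(q, L) = L**2
u(O) = 2*O*(O - 2/O) (u(O) = (O - 2/O)*(2*O) = 2*O*(O - 2/O))
(Y(-3, -4)*u(-1))*16 = ((-4)**2*(-4 + 2*(-1)**2))*16 = (16*(-4 + 2*1))*16 = (16*(-4 + 2))*16 = (16*(-2))*16 = -32*16 = -512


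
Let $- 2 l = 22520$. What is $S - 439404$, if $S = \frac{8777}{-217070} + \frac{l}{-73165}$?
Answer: $- \frac{1395716050347441}{3176385310} \approx -4.394 \cdot 10^{5}$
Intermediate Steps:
$l = -11260$ ($l = \left(- \frac{1}{2}\right) 22520 = -11260$)
$S = \frac{360407799}{3176385310}$ ($S = \frac{8777}{-217070} - \frac{11260}{-73165} = 8777 \left(- \frac{1}{217070}\right) - - \frac{2252}{14633} = - \frac{8777}{217070} + \frac{2252}{14633} = \frac{360407799}{3176385310} \approx 0.11346$)
$S - 439404 = \frac{360407799}{3176385310} - 439404 = - \frac{1395716050347441}{3176385310}$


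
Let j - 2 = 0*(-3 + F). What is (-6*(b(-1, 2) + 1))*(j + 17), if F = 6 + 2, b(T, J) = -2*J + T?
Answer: 456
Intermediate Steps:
b(T, J) = T - 2*J
F = 8
j = 2 (j = 2 + 0*(-3 + 8) = 2 + 0*5 = 2 + 0 = 2)
(-6*(b(-1, 2) + 1))*(j + 17) = (-6*((-1 - 2*2) + 1))*(2 + 17) = -6*((-1 - 4) + 1)*19 = -6*(-5 + 1)*19 = -6*(-4)*19 = 24*19 = 456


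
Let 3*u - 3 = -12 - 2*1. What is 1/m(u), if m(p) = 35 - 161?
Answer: -1/126 ≈ -0.0079365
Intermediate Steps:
u = -11/3 (u = 1 + (-12 - 2*1)/3 = 1 + (-12 - 2)/3 = 1 + (1/3)*(-14) = 1 - 14/3 = -11/3 ≈ -3.6667)
m(p) = -126
1/m(u) = 1/(-126) = -1/126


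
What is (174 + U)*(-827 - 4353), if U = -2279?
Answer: 10903900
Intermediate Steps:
(174 + U)*(-827 - 4353) = (174 - 2279)*(-827 - 4353) = -2105*(-5180) = 10903900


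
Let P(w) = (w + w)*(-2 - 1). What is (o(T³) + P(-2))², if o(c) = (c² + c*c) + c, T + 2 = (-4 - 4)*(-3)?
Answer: 51424845156939024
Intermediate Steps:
T = 22 (T = -2 + (-4 - 4)*(-3) = -2 - 8*(-3) = -2 + 24 = 22)
o(c) = c + 2*c² (o(c) = (c² + c²) + c = 2*c² + c = c + 2*c²)
P(w) = -6*w (P(w) = (2*w)*(-3) = -6*w)
(o(T³) + P(-2))² = (22³*(1 + 2*22³) - 6*(-2))² = (10648*(1 + 2*10648) + 12)² = (10648*(1 + 21296) + 12)² = (10648*21297 + 12)² = (226770456 + 12)² = 226770468² = 51424845156939024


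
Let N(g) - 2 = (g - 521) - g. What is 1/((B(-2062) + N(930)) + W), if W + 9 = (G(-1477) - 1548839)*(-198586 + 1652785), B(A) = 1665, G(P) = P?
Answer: -1/2254467975747 ≈ -4.4356e-13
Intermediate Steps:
N(g) = -519 (N(g) = 2 + ((g - 521) - g) = 2 + ((-521 + g) - g) = 2 - 521 = -519)
W = -2254467976893 (W = -9 + (-1477 - 1548839)*(-198586 + 1652785) = -9 - 1550316*1454199 = -9 - 2254467976884 = -2254467976893)
1/((B(-2062) + N(930)) + W) = 1/((1665 - 519) - 2254467976893) = 1/(1146 - 2254467976893) = 1/(-2254467975747) = -1/2254467975747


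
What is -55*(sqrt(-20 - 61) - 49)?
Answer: 2695 - 495*I ≈ 2695.0 - 495.0*I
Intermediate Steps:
-55*(sqrt(-20 - 61) - 49) = -55*(sqrt(-81) - 49) = -55*(9*I - 49) = -55*(-49 + 9*I) = 2695 - 495*I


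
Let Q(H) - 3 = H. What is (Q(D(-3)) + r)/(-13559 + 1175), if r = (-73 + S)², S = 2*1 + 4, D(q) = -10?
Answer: -249/688 ≈ -0.36192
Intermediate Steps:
Q(H) = 3 + H
S = 6 (S = 2 + 4 = 6)
r = 4489 (r = (-73 + 6)² = (-67)² = 4489)
(Q(D(-3)) + r)/(-13559 + 1175) = ((3 - 10) + 4489)/(-13559 + 1175) = (-7 + 4489)/(-12384) = 4482*(-1/12384) = -249/688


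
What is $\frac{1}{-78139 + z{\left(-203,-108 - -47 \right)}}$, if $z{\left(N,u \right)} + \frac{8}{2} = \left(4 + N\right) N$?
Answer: $- \frac{1}{37746} \approx -2.6493 \cdot 10^{-5}$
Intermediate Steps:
$z{\left(N,u \right)} = -4 + N \left(4 + N\right)$ ($z{\left(N,u \right)} = -4 + \left(4 + N\right) N = -4 + N \left(4 + N\right)$)
$\frac{1}{-78139 + z{\left(-203,-108 - -47 \right)}} = \frac{1}{-78139 + \left(-4 + \left(-203\right)^{2} + 4 \left(-203\right)\right)} = \frac{1}{-78139 - -40393} = \frac{1}{-78139 + 40393} = \frac{1}{-37746} = - \frac{1}{37746}$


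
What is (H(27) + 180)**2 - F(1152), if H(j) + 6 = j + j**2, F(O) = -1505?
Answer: 866405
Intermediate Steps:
H(j) = -6 + j + j**2 (H(j) = -6 + (j + j**2) = -6 + j + j**2)
(H(27) + 180)**2 - F(1152) = ((-6 + 27 + 27**2) + 180)**2 - 1*(-1505) = ((-6 + 27 + 729) + 180)**2 + 1505 = (750 + 180)**2 + 1505 = 930**2 + 1505 = 864900 + 1505 = 866405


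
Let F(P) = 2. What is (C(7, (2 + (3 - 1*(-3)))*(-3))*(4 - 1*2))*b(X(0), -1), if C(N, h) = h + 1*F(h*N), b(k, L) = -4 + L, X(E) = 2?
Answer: 220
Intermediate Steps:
C(N, h) = 2 + h (C(N, h) = h + 1*2 = h + 2 = 2 + h)
(C(7, (2 + (3 - 1*(-3)))*(-3))*(4 - 1*2))*b(X(0), -1) = ((2 + (2 + (3 - 1*(-3)))*(-3))*(4 - 1*2))*(-4 - 1) = ((2 + (2 + (3 + 3))*(-3))*(4 - 2))*(-5) = ((2 + (2 + 6)*(-3))*2)*(-5) = ((2 + 8*(-3))*2)*(-5) = ((2 - 24)*2)*(-5) = -22*2*(-5) = -44*(-5) = 220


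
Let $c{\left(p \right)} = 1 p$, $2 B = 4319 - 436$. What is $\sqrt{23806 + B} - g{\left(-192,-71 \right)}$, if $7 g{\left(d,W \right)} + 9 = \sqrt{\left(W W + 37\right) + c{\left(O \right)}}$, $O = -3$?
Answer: $\frac{9}{7} + \frac{\sqrt{102990}}{2} - \frac{5 \sqrt{203}}{7} \approx 151.57$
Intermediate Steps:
$B = \frac{3883}{2}$ ($B = \frac{4319 - 436}{2} = \frac{1}{2} \cdot 3883 = \frac{3883}{2} \approx 1941.5$)
$c{\left(p \right)} = p$
$g{\left(d,W \right)} = - \frac{9}{7} + \frac{\sqrt{34 + W^{2}}}{7}$ ($g{\left(d,W \right)} = - \frac{9}{7} + \frac{\sqrt{\left(W W + 37\right) - 3}}{7} = - \frac{9}{7} + \frac{\sqrt{\left(W^{2} + 37\right) - 3}}{7} = - \frac{9}{7} + \frac{\sqrt{\left(37 + W^{2}\right) - 3}}{7} = - \frac{9}{7} + \frac{\sqrt{34 + W^{2}}}{7}$)
$\sqrt{23806 + B} - g{\left(-192,-71 \right)} = \sqrt{23806 + \frac{3883}{2}} - \left(- \frac{9}{7} + \frac{\sqrt{34 + \left(-71\right)^{2}}}{7}\right) = \sqrt{\frac{51495}{2}} - \left(- \frac{9}{7} + \frac{\sqrt{34 + 5041}}{7}\right) = \frac{\sqrt{102990}}{2} - \left(- \frac{9}{7} + \frac{\sqrt{5075}}{7}\right) = \frac{\sqrt{102990}}{2} - \left(- \frac{9}{7} + \frac{5 \sqrt{203}}{7}\right) = \frac{\sqrt{102990}}{2} + \left(\frac{9}{7} - \frac{5 \sqrt{203}}{7}\right) = \frac{9}{7} + \frac{\sqrt{102990}}{2} - \frac{5 \sqrt{203}}{7}$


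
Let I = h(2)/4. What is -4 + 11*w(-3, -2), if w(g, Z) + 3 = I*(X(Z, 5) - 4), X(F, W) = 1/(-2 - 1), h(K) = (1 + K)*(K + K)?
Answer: -180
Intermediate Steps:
h(K) = 2*K*(1 + K) (h(K) = (1 + K)*(2*K) = 2*K*(1 + K))
X(F, W) = -⅓ (X(F, W) = 1/(-3) = -⅓)
I = 3 (I = (2*2*(1 + 2))/4 = (2*2*3)*(¼) = 12*(¼) = 3)
w(g, Z) = -16 (w(g, Z) = -3 + 3*(-⅓ - 4) = -3 + 3*(-13/3) = -3 - 13 = -16)
-4 + 11*w(-3, -2) = -4 + 11*(-16) = -4 - 176 = -180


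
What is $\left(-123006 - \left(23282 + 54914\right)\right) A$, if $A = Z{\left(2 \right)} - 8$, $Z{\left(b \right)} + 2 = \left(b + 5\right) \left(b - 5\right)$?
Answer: $6237262$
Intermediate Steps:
$Z{\left(b \right)} = -2 + \left(-5 + b\right) \left(5 + b\right)$ ($Z{\left(b \right)} = -2 + \left(b + 5\right) \left(b - 5\right) = -2 + \left(5 + b\right) \left(-5 + b\right) = -2 + \left(-5 + b\right) \left(5 + b\right)$)
$A = -31$ ($A = \left(-27 + 2^{2}\right) - 8 = \left(-27 + 4\right) - 8 = -23 - 8 = -31$)
$\left(-123006 - \left(23282 + 54914\right)\right) A = \left(-123006 - \left(23282 + 54914\right)\right) \left(-31\right) = \left(-123006 - 78196\right) \left(-31\right) = \left(-201202\right) \left(-31\right) = 6237262$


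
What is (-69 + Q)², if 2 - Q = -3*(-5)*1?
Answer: 6724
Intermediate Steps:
Q = -13 (Q = 2 - (-3*(-5)) = 2 - 15 = -13)
(-69 + Q)² = (-69 - 13)² = (-82)² = 6724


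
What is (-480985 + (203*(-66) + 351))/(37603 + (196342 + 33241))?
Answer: -247016/133593 ≈ -1.8490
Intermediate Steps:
(-480985 + (203*(-66) + 351))/(37603 + (196342 + 33241)) = (-480985 + (-13398 + 351))/(37603 + 229583) = (-480985 - 13047)/267186 = -494032*1/267186 = -247016/133593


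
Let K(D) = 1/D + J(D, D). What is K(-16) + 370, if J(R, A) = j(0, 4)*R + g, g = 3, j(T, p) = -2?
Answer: 6479/16 ≈ 404.94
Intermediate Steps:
J(R, A) = 3 - 2*R (J(R, A) = -2*R + 3 = 3 - 2*R)
K(D) = 3 + 1/D - 2*D (K(D) = 1/D + (3 - 2*D) = 3 + 1/D - 2*D)
K(-16) + 370 = (3 + 1/(-16) - 2*(-16)) + 370 = (3 - 1/16 + 32) + 370 = 559/16 + 370 = 6479/16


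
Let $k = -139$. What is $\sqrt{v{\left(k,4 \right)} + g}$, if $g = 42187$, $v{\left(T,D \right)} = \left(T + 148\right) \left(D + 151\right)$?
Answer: $\sqrt{43582} \approx 208.76$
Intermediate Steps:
$v{\left(T,D \right)} = \left(148 + T\right) \left(151 + D\right)$
$\sqrt{v{\left(k,4 \right)} + g} = \sqrt{\left(22348 + 148 \cdot 4 + 151 \left(-139\right) + 4 \left(-139\right)\right) + 42187} = \sqrt{\left(22348 + 592 - 20989 - 556\right) + 42187} = \sqrt{1395 + 42187} = \sqrt{43582}$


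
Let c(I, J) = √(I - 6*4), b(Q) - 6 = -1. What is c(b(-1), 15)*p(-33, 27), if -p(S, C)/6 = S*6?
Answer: 1188*I*√19 ≈ 5178.4*I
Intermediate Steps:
p(S, C) = -36*S (p(S, C) = -6*S*6 = -36*S)
b(Q) = 5 (b(Q) = 6 - 1 = 5)
c(I, J) = √(-24 + I) (c(I, J) = √(I - 24) = √(-24 + I))
c(b(-1), 15)*p(-33, 27) = √(-24 + 5)*(-36*(-33)) = √(-19)*1188 = (I*√19)*1188 = 1188*I*√19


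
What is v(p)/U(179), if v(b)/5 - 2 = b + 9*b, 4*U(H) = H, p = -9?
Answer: -1760/179 ≈ -9.8324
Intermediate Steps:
U(H) = H/4
v(b) = 10 + 50*b (v(b) = 10 + 5*(b + 9*b) = 10 + 5*(10*b) = 10 + 50*b)
v(p)/U(179) = (10 + 50*(-9))/(((1/4)*179)) = (10 - 450)/(179/4) = -440*4/179 = -1760/179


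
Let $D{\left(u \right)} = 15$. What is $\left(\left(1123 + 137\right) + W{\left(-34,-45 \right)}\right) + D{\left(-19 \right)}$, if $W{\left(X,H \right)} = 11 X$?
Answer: $901$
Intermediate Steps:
$\left(\left(1123 + 137\right) + W{\left(-34,-45 \right)}\right) + D{\left(-19 \right)} = \left(\left(1123 + 137\right) + 11 \left(-34\right)\right) + 15 = \left(1260 - 374\right) + 15 = 886 + 15 = 901$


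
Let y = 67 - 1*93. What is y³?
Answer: -17576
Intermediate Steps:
y = -26 (y = 67 - 93 = -26)
y³ = (-26)³ = -17576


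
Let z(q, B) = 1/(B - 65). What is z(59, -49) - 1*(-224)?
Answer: 25535/114 ≈ 223.99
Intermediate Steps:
z(q, B) = 1/(-65 + B)
z(59, -49) - 1*(-224) = 1/(-65 - 49) - 1*(-224) = 1/(-114) + 224 = -1/114 + 224 = 25535/114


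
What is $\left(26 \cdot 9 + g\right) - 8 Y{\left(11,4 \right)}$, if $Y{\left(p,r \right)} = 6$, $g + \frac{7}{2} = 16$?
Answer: $\frac{397}{2} \approx 198.5$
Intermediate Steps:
$g = \frac{25}{2}$ ($g = - \frac{7}{2} + 16 = \frac{25}{2} \approx 12.5$)
$\left(26 \cdot 9 + g\right) - 8 Y{\left(11,4 \right)} = \left(26 \cdot 9 + \frac{25}{2}\right) - 48 = \left(234 + \frac{25}{2}\right) - 48 = \frac{493}{2} - 48 = \frac{397}{2}$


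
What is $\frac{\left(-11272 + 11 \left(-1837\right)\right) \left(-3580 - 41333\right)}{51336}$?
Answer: $\frac{157090703}{5704} \approx 27540.0$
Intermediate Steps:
$\frac{\left(-11272 + 11 \left(-1837\right)\right) \left(-3580 - 41333\right)}{51336} = \left(-11272 - 20207\right) \left(-44913\right) \frac{1}{51336} = \left(-31479\right) \left(-44913\right) \frac{1}{51336} = 1413816327 \cdot \frac{1}{51336} = \frac{157090703}{5704}$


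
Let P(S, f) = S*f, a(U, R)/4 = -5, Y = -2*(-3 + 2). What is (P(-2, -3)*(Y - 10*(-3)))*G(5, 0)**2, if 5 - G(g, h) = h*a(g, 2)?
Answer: 4800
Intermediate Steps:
Y = 2 (Y = -2*(-1) = 2)
a(U, R) = -20 (a(U, R) = 4*(-5) = -20)
G(g, h) = 5 + 20*h (G(g, h) = 5 - h*(-20) = 5 - (-20)*h = 5 + 20*h)
(P(-2, -3)*(Y - 10*(-3)))*G(5, 0)**2 = ((-2*(-3))*(2 - 10*(-3)))*(5 + 20*0)**2 = (6*(2 + 30))*(5 + 0)**2 = (6*32)*5**2 = 192*25 = 4800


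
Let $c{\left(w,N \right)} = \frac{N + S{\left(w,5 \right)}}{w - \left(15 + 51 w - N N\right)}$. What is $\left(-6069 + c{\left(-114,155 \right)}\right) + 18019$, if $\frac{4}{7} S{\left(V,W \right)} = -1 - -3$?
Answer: $\frac{710069317}{59420} \approx 11950.0$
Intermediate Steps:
$S{\left(V,W \right)} = \frac{7}{2}$ ($S{\left(V,W \right)} = \frac{7 \left(-1 - -3\right)}{4} = \frac{7 \left(-1 + 3\right)}{4} = \frac{7}{4} \cdot 2 = \frac{7}{2}$)
$c{\left(w,N \right)} = \frac{\frac{7}{2} + N}{-15 + N^{2} - 50 w}$ ($c{\left(w,N \right)} = \frac{N + \frac{7}{2}}{w - \left(15 + 51 w - N N\right)} = \frac{\frac{7}{2} + N}{w - \left(15 - N^{2} + 51 w\right)} = \frac{\frac{7}{2} + N}{-15 + N^{2} - 50 w}$)
$\left(-6069 + c{\left(-114,155 \right)}\right) + 18019 = \left(-6069 + \frac{- \frac{7}{2} - 155}{15 - 155^{2} + 50 \left(-114\right)}\right) + 18019 = \left(-6069 + \frac{- \frac{7}{2} - 155}{15 - 24025 - 5700}\right) + 18019 = \left(-6069 + \frac{1}{15 - 24025 - 5700} \left(- \frac{317}{2}\right)\right) + 18019 = \left(-6069 + \frac{1}{-29710} \left(- \frac{317}{2}\right)\right) + 18019 = \left(-6069 - - \frac{317}{59420}\right) + 18019 = \left(-6069 + \frac{317}{59420}\right) + 18019 = - \frac{360619663}{59420} + 18019 = \frac{710069317}{59420}$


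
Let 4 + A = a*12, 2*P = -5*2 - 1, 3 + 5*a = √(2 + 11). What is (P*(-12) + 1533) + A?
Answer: 7939/5 + 12*√13/5 ≈ 1596.5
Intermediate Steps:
a = -⅗ + √13/5 (a = -⅗ + √(2 + 11)/5 = -⅗ + √13/5 ≈ 0.12111)
P = -11/2 (P = (-5*2 - 1)/2 = (-10 - 1)/2 = (½)*(-11) = -11/2 ≈ -5.5000)
A = -56/5 + 12*√13/5 (A = -4 + (-⅗ + √13/5)*12 = -4 + (-36/5 + 12*√13/5) = -56/5 + 12*√13/5 ≈ -2.5467)
(P*(-12) + 1533) + A = (-11/2*(-12) + 1533) + (-56/5 + 12*√13/5) = (66 + 1533) + (-56/5 + 12*√13/5) = 1599 + (-56/5 + 12*√13/5) = 7939/5 + 12*√13/5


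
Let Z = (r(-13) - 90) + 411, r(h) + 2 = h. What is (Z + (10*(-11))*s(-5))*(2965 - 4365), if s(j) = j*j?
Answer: 3421600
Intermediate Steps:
s(j) = j²
r(h) = -2 + h
Z = 306 (Z = ((-2 - 13) - 90) + 411 = (-15 - 90) + 411 = -105 + 411 = 306)
(Z + (10*(-11))*s(-5))*(2965 - 4365) = (306 + (10*(-11))*(-5)²)*(2965 - 4365) = (306 - 110*25)*(-1400) = (306 - 2750)*(-1400) = -2444*(-1400) = 3421600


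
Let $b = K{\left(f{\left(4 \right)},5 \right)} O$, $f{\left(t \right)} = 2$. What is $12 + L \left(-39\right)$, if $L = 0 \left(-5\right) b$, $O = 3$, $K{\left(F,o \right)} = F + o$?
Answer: $12$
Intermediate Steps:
$b = 21$ ($b = \left(2 + 5\right) 3 = 7 \cdot 3 = 21$)
$L = 0$ ($L = 0 \left(-5\right) 21 = 0 \cdot 21 = 0$)
$12 + L \left(-39\right) = 12 + 0 \left(-39\right) = 12 + 0 = 12$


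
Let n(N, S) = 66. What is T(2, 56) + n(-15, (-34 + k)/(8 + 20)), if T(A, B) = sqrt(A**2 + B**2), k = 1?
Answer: 66 + 2*sqrt(785) ≈ 122.04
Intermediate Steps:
T(2, 56) + n(-15, (-34 + k)/(8 + 20)) = sqrt(2**2 + 56**2) + 66 = sqrt(4 + 3136) + 66 = sqrt(3140) + 66 = 2*sqrt(785) + 66 = 66 + 2*sqrt(785)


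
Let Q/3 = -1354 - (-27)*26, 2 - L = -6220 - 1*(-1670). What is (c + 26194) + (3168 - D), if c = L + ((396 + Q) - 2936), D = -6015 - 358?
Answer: 35791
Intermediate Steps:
D = -6373
L = 4552 (L = 2 - (-6220 - 1*(-1670)) = 2 - (-6220 + 1670) = 2 - 1*(-4550) = 2 + 4550 = 4552)
Q = -1956 (Q = 3*(-1354 - (-27)*26) = 3*(-1354 - 1*(-702)) = 3*(-1354 + 702) = 3*(-652) = -1956)
c = 56 (c = 4552 + ((396 - 1956) - 2936) = 4552 + (-1560 - 2936) = 4552 - 4496 = 56)
(c + 26194) + (3168 - D) = (56 + 26194) + (3168 - 1*(-6373)) = 26250 + (3168 + 6373) = 26250 + 9541 = 35791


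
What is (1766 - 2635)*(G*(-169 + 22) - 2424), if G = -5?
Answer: 1467741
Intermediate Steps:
(1766 - 2635)*(G*(-169 + 22) - 2424) = (1766 - 2635)*(-5*(-169 + 22) - 2424) = -869*(-5*(-147) - 2424) = -869*(735 - 2424) = -869*(-1689) = 1467741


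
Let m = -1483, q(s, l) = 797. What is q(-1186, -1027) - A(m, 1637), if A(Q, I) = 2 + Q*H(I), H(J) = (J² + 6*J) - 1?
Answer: 3988662765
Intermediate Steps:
H(J) = -1 + J² + 6*J
A(Q, I) = 2 + Q*(-1 + I² + 6*I)
q(-1186, -1027) - A(m, 1637) = 797 - (2 - 1483*(-1 + 1637² + 6*1637)) = 797 - (2 - 1483*(-1 + 2679769 + 9822)) = 797 - (2 - 1483*2689590) = 797 - (2 - 3988661970) = 797 - 1*(-3988661968) = 797 + 3988661968 = 3988662765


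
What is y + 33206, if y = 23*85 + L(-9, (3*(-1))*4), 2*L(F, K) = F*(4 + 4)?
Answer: 35125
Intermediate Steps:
L(F, K) = 4*F (L(F, K) = (F*(4 + 4))/2 = (F*8)/2 = (8*F)/2 = 4*F)
y = 1919 (y = 23*85 + 4*(-9) = 1955 - 36 = 1919)
y + 33206 = 1919 + 33206 = 35125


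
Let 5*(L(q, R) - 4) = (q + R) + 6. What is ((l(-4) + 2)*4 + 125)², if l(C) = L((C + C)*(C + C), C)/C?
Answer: 335241/25 ≈ 13410.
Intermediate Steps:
L(q, R) = 26/5 + R/5 + q/5 (L(q, R) = 4 + ((q + R) + 6)/5 = 4 + ((R + q) + 6)/5 = 4 + (6 + R + q)/5 = 4 + (6/5 + R/5 + q/5) = 26/5 + R/5 + q/5)
l(C) = (26/5 + C/5 + 4*C²/5)/C (l(C) = (26/5 + C/5 + ((C + C)*(C + C))/5)/C = (26/5 + C/5 + ((2*C)*(2*C))/5)/C = (26/5 + C/5 + (4*C²)/5)/C = (26/5 + C/5 + 4*C²/5)/C)
((l(-4) + 2)*4 + 125)² = (((⅕)*(26 - 4 + 4*(-4)²)/(-4) + 2)*4 + 125)² = (((⅕)*(-¼)*(26 - 4 + 4*16) + 2)*4 + 125)² = (((⅕)*(-¼)*(26 - 4 + 64) + 2)*4 + 125)² = (((⅕)*(-¼)*86 + 2)*4 + 125)² = ((-43/10 + 2)*4 + 125)² = (-23/10*4 + 125)² = (-46/5 + 125)² = (579/5)² = 335241/25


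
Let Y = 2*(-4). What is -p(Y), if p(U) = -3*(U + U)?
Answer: -48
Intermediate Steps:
Y = -8
p(U) = -6*U
-p(Y) = -(-6)*(-8) = -1*48 = -48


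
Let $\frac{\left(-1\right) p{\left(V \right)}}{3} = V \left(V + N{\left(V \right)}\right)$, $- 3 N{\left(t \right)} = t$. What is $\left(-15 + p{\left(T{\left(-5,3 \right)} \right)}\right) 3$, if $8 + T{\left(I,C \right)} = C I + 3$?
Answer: $-2445$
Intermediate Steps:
$T{\left(I,C \right)} = -5 + C I$ ($T{\left(I,C \right)} = -8 + \left(C I + 3\right) = -8 + \left(3 + C I\right) = -5 + C I$)
$N{\left(t \right)} = - \frac{t}{3}$
$p{\left(V \right)} = - 2 V^{2}$ ($p{\left(V \right)} = - 3 V \left(V - \frac{V}{3}\right) = - 3 V \frac{2 V}{3} = - 3 \frac{2 V^{2}}{3} = - 2 V^{2}$)
$\left(-15 + p{\left(T{\left(-5,3 \right)} \right)}\right) 3 = \left(-15 - 2 \left(-5 + 3 \left(-5\right)\right)^{2}\right) 3 = \left(-15 - 2 \left(-5 - 15\right)^{2}\right) 3 = \left(-15 - 2 \left(-20\right)^{2}\right) 3 = \left(-15 - 800\right) 3 = \left(-815\right) 3 = -2445$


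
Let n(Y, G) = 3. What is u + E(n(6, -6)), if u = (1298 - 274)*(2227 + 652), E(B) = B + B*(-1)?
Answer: 2948096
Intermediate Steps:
E(B) = 0 (E(B) = B - B = 0)
u = 2948096 (u = 1024*2879 = 2948096)
u + E(n(6, -6)) = 2948096 + 0 = 2948096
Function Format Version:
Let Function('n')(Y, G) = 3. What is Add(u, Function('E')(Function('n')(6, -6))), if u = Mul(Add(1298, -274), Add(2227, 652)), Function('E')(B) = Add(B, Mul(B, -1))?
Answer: 2948096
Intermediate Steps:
Function('E')(B) = 0 (Function('E')(B) = Add(B, Mul(-1, B)) = 0)
u = 2948096 (u = Mul(1024, 2879) = 2948096)
Add(u, Function('E')(Function('n')(6, -6))) = Add(2948096, 0) = 2948096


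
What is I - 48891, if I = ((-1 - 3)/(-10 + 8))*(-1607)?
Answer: -52105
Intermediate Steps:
I = -3214 (I = -4/(-2)*(-1607) = -4*(-½)*(-1607) = 2*(-1607) = -3214)
I - 48891 = -3214 - 48891 = -52105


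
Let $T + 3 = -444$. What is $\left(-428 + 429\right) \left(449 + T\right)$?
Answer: $2$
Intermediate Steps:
$T = -447$ ($T = -3 - 444 = -447$)
$\left(-428 + 429\right) \left(449 + T\right) = \left(-428 + 429\right) \left(449 - 447\right) = 1 \cdot 2 = 2$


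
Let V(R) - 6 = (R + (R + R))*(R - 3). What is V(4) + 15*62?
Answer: 948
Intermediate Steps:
V(R) = 6 + 3*R*(-3 + R) (V(R) = 6 + (R + (R + R))*(R - 3) = 6 + (R + 2*R)*(-3 + R) = 6 + (3*R)*(-3 + R) = 6 + 3*R*(-3 + R))
V(4) + 15*62 = (6 - 9*4 + 3*4**2) + 15*62 = (6 - 36 + 3*16) + 930 = (6 - 36 + 48) + 930 = 18 + 930 = 948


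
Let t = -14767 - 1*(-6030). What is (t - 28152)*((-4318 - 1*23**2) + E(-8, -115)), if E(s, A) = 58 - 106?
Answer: 180571655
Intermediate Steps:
E(s, A) = -48
t = -8737 (t = -14767 + 6030 = -8737)
(t - 28152)*((-4318 - 1*23**2) + E(-8, -115)) = (-8737 - 28152)*((-4318 - 1*23**2) - 48) = -36889*((-4318 - 1*529) - 48) = -36889*((-4318 - 529) - 48) = -36889*(-4847 - 48) = -36889*(-4895) = 180571655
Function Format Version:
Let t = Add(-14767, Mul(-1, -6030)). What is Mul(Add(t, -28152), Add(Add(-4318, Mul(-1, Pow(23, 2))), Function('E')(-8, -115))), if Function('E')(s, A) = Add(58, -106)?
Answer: 180571655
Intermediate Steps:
Function('E')(s, A) = -48
t = -8737 (t = Add(-14767, 6030) = -8737)
Mul(Add(t, -28152), Add(Add(-4318, Mul(-1, Pow(23, 2))), Function('E')(-8, -115))) = Mul(Add(-8737, -28152), Add(Add(-4318, Mul(-1, Pow(23, 2))), -48)) = Mul(-36889, Add(Add(-4318, Mul(-1, 529)), -48)) = Mul(-36889, Add(Add(-4318, -529), -48)) = Mul(-36889, Add(-4847, -48)) = Mul(-36889, -4895) = 180571655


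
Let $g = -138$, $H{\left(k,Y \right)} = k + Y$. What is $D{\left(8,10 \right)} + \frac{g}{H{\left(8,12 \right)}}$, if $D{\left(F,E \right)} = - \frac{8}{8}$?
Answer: $- \frac{79}{10} \approx -7.9$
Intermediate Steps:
$H{\left(k,Y \right)} = Y + k$
$D{\left(F,E \right)} = -1$ ($D{\left(F,E \right)} = \left(-8\right) \frac{1}{8} = -1$)
$D{\left(8,10 \right)} + \frac{g}{H{\left(8,12 \right)}} = -1 - \frac{138}{12 + 8} = -1 - \frac{138}{20} = -1 - \frac{69}{10} = - \frac{79}{10}$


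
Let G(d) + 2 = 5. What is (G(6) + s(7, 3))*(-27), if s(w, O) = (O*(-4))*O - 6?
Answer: 1053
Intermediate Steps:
G(d) = 3 (G(d) = -2 + 5 = 3)
s(w, O) = -6 - 4*O² (s(w, O) = (-4*O)*O - 6 = -4*O² - 6 = -6 - 4*O²)
(G(6) + s(7, 3))*(-27) = (3 + (-6 - 4*3²))*(-27) = (3 + (-6 - 4*9))*(-27) = (3 + (-6 - 36))*(-27) = (3 - 42)*(-27) = -39*(-27) = 1053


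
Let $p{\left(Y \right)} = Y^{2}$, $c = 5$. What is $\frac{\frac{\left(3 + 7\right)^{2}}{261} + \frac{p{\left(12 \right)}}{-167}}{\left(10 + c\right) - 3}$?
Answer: $- \frac{5221}{130761} \approx -0.039928$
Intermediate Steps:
$\frac{\frac{\left(3 + 7\right)^{2}}{261} + \frac{p{\left(12 \right)}}{-167}}{\left(10 + c\right) - 3} = \frac{\frac{\left(3 + 7\right)^{2}}{261} + \frac{12^{2}}{-167}}{\left(10 + 5\right) - 3} = \frac{10^{2} \cdot \frac{1}{261} + 144 \left(- \frac{1}{167}\right)}{15 - 3} = \frac{100 \cdot \frac{1}{261} - \frac{144}{167}}{12} = \left(\frac{100}{261} - \frac{144}{167}\right) \frac{1}{12} = \left(- \frac{20884}{43587}\right) \frac{1}{12} = - \frac{5221}{130761}$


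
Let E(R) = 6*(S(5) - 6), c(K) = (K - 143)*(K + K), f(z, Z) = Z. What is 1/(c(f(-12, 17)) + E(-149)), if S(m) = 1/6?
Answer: -1/4319 ≈ -0.00023154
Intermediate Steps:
S(m) = ⅙
c(K) = 2*K*(-143 + K) (c(K) = (-143 + K)*(2*K) = 2*K*(-143 + K))
E(R) = -35 (E(R) = 6*(⅙ - 6) = 6*(-35/6) = -35)
1/(c(f(-12, 17)) + E(-149)) = 1/(2*17*(-143 + 17) - 35) = 1/(2*17*(-126) - 35) = 1/(-4284 - 35) = 1/(-4319) = -1/4319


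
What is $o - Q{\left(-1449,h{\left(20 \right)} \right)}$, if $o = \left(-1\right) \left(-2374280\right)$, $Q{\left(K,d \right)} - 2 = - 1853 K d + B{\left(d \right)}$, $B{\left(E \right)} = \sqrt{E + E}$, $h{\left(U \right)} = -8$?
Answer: $23854254 - 4 i \approx 2.3854 \cdot 10^{7} - 4.0 i$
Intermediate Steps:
$B{\left(E \right)} = \sqrt{2} \sqrt{E}$ ($B{\left(E \right)} = \sqrt{2 E} = \sqrt{2} \sqrt{E}$)
$Q{\left(K,d \right)} = 2 + \sqrt{2} \sqrt{d} - 1853 K d$ ($Q{\left(K,d \right)} = 2 + \left(- 1853 K d + \sqrt{2} \sqrt{d}\right) = 2 - \left(- \sqrt{2} \sqrt{d} + 1853 K d\right) = 2 + \sqrt{2} \sqrt{d} - 1853 K d$)
$o = 2374280$
$o - Q{\left(-1449,h{\left(20 \right)} \right)} = 2374280 - \left(2 + \sqrt{2} \sqrt{-8} - \left(-2684997\right) \left(-8\right)\right) = 2374280 - \left(2 + \sqrt{2} \cdot 2 i \sqrt{2} - 21479976\right) = 2374280 - \left(2 + 4 i - 21479976\right) = 2374280 - \left(-21479974 + 4 i\right) = 2374280 + \left(21479974 - 4 i\right) = 23854254 - 4 i$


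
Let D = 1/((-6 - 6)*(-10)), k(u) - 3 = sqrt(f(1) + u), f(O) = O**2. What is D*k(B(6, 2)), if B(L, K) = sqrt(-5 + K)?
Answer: 1/40 + sqrt(1 + I*sqrt(3))/120 ≈ 0.035206 + 0.0058926*I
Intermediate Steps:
k(u) = 3 + sqrt(1 + u) (k(u) = 3 + sqrt(1**2 + u) = 3 + sqrt(1 + u))
D = 1/120 (D = 1/(-12*(-10)) = 1/120 ≈ 0.0083333)
D*k(B(6, 2)) = (3 + sqrt(1 + sqrt(-5 + 2)))/120 = (3 + sqrt(1 + sqrt(-3)))/120 = (3 + sqrt(1 + I*sqrt(3)))/120 = 1/40 + sqrt(1 + I*sqrt(3))/120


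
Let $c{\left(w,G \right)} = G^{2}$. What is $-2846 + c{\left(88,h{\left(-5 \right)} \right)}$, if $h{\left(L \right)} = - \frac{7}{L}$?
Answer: $- \frac{71101}{25} \approx -2844.0$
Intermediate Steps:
$-2846 + c{\left(88,h{\left(-5 \right)} \right)} = -2846 + \left(- \frac{7}{-5}\right)^{2} = -2846 + \left(\left(-7\right) \left(- \frac{1}{5}\right)\right)^{2} = -2846 + \left(\frac{7}{5}\right)^{2} = -2846 + \frac{49}{25} = - \frac{71101}{25}$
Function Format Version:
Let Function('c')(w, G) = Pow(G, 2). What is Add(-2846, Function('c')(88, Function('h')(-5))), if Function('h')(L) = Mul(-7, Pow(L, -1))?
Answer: Rational(-71101, 25) ≈ -2844.0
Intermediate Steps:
Add(-2846, Function('c')(88, Function('h')(-5))) = Add(-2846, Pow(Mul(-7, Pow(-5, -1)), 2)) = Add(-2846, Pow(Mul(-7, Rational(-1, 5)), 2)) = Add(-2846, Pow(Rational(7, 5), 2)) = Add(-2846, Rational(49, 25)) = Rational(-71101, 25)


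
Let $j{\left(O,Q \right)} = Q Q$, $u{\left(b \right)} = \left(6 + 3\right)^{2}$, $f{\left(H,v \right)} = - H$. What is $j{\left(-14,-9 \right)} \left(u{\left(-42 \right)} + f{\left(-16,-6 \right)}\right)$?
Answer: $7857$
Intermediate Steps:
$u{\left(b \right)} = 81$ ($u{\left(b \right)} = 9^{2} = 81$)
$j{\left(O,Q \right)} = Q^{2}$
$j{\left(-14,-9 \right)} \left(u{\left(-42 \right)} + f{\left(-16,-6 \right)}\right) = \left(-9\right)^{2} \left(81 - -16\right) = 81 \left(81 + 16\right) = 81 \cdot 97 = 7857$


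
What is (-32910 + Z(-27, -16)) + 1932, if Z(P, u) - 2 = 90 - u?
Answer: -30870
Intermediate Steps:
Z(P, u) = 92 - u (Z(P, u) = 2 + (90 - u) = 92 - u)
(-32910 + Z(-27, -16)) + 1932 = (-32910 + (92 - 1*(-16))) + 1932 = (-32910 + (92 + 16)) + 1932 = (-32910 + 108) + 1932 = -32802 + 1932 = -30870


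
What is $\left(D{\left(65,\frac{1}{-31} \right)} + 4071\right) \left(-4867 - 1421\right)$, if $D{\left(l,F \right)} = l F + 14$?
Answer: $- \frac{795872160}{31} \approx -2.5673 \cdot 10^{7}$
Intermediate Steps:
$D{\left(l,F \right)} = 14 + F l$ ($D{\left(l,F \right)} = F l + 14 = 14 + F l$)
$\left(D{\left(65,\frac{1}{-31} \right)} + 4071\right) \left(-4867 - 1421\right) = \left(\left(14 + \frac{1}{-31} \cdot 65\right) + 4071\right) \left(-4867 - 1421\right) = \left(\left(14 - \frac{65}{31}\right) + 4071\right) \left(-6288\right) = \left(\frac{369}{31} + 4071\right) \left(-6288\right) = \frac{126570}{31} \left(-6288\right) = - \frac{795872160}{31}$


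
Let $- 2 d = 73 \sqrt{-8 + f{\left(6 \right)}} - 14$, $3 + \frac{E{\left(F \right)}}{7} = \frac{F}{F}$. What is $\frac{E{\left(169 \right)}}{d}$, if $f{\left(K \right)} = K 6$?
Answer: $\frac{7}{2661} + \frac{73 \sqrt{7}}{2661} \approx 0.075212$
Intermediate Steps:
$f{\left(K \right)} = 6 K$
$E{\left(F \right)} = -14$ ($E{\left(F \right)} = -21 + 7 \frac{F}{F} = -21 + 7 \cdot 1 = -21 + 7 = -14$)
$d = 7 - 73 \sqrt{7}$ ($d = - \frac{73 \sqrt{-8 + 6 \cdot 6} - 14}{2} = - \frac{73 \sqrt{-8 + 36} - 14}{2} = - \frac{73 \sqrt{28} - 14}{2} = - \frac{73 \cdot 2 \sqrt{7} - 14}{2} = - \frac{146 \sqrt{7} - 14}{2} = - \frac{-14 + 146 \sqrt{7}}{2} = 7 - 73 \sqrt{7} \approx -186.14$)
$\frac{E{\left(169 \right)}}{d} = - \frac{14}{7 - 73 \sqrt{7}}$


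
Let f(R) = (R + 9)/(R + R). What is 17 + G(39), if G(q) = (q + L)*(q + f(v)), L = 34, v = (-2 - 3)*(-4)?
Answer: 116677/40 ≈ 2916.9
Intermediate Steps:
v = 20 (v = -5*(-4) = 20)
f(R) = (9 + R)/(2*R) (f(R) = (9 + R)/((2*R)) = (9 + R)*(1/(2*R)) = (9 + R)/(2*R))
G(q) = (34 + q)*(29/40 + q) (G(q) = (q + 34)*(q + (½)*(9 + 20)/20) = (34 + q)*(q + (½)*(1/20)*29) = (34 + q)*(q + 29/40) = (34 + q)*(29/40 + q))
17 + G(39) = 17 + (493/20 + 39² + (1389/40)*39) = 17 + (493/20 + 1521 + 54171/40) = 17 + 115997/40 = 116677/40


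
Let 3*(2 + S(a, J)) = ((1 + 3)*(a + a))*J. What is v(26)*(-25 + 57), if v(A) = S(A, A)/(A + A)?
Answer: 43216/39 ≈ 1108.1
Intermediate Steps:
S(a, J) = -2 + 8*J*a/3 (S(a, J) = -2 + (((1 + 3)*(a + a))*J)/3 = -2 + ((4*(2*a))*J)/3 = -2 + ((8*a)*J)/3 = -2 + (8*J*a)/3 = -2 + 8*J*a/3)
v(A) = (-2 + 8*A²/3)/(2*A) (v(A) = (-2 + 8*A*A/3)/(A + A) = (-2 + 8*A²/3)/((2*A)) = (-2 + 8*A²/3)*(1/(2*A)) = (-2 + 8*A²/3)/(2*A))
v(26)*(-25 + 57) = (-1/26 + (4/3)*26)*(-25 + 57) = (-1*1/26 + 104/3)*32 = (-1/26 + 104/3)*32 = (2701/78)*32 = 43216/39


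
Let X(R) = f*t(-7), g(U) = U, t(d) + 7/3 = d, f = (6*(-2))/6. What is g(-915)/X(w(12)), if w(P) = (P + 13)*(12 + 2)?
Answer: -2745/56 ≈ -49.018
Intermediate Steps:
f = -2 (f = -12*⅙ = -2)
t(d) = -7/3 + d
w(P) = 182 + 14*P (w(P) = (13 + P)*14 = 182 + 14*P)
X(R) = 56/3 (X(R) = -2*(-7/3 - 7) = -2*(-28/3) = 56/3)
g(-915)/X(w(12)) = -915/56/3 = -915*3/56 = -2745/56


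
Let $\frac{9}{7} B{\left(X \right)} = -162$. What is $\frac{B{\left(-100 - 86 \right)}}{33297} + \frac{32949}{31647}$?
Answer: $\frac{143397}{138233} \approx 1.0374$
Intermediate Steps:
$B{\left(X \right)} = -126$ ($B{\left(X \right)} = \frac{7}{9} \left(-162\right) = -126$)
$\frac{B{\left(-100 - 86 \right)}}{33297} + \frac{32949}{31647} = - \frac{126}{33297} + \frac{32949}{31647} = \left(-126\right) \frac{1}{33297} + 32949 \cdot \frac{1}{31647} = - \frac{42}{11099} + \frac{1569}{1507} = \frac{143397}{138233}$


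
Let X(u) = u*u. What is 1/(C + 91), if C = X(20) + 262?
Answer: 1/753 ≈ 0.0013280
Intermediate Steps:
X(u) = u²
C = 662 (C = 20² + 262 = 400 + 262 = 662)
1/(C + 91) = 1/(662 + 91) = 1/753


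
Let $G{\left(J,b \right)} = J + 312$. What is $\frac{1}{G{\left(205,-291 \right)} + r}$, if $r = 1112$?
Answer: $\frac{1}{1629} \approx 0.00061387$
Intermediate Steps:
$G{\left(J,b \right)} = 312 + J$
$\frac{1}{G{\left(205,-291 \right)} + r} = \frac{1}{\left(312 + 205\right) + 1112} = \frac{1}{517 + 1112} = \frac{1}{1629}$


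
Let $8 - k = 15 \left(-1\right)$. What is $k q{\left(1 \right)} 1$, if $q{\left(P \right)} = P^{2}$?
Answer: $23$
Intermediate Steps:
$k = 23$ ($k = 8 - 15 \left(-1\right) = 8 - -15 = 8 + 15 = 23$)
$k q{\left(1 \right)} 1 = 23 \cdot 1^{2} \cdot 1 = 23 \cdot 1 \cdot 1 = 23 \cdot 1 = 23$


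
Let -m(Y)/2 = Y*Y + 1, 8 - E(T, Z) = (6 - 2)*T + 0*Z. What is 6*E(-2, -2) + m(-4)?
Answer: 62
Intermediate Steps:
E(T, Z) = 8 - 4*T (E(T, Z) = 8 - ((6 - 2)*T + 0*Z) = 8 - (4*T + 0) = 8 - 4*T)
m(Y) = -2 - 2*Y² (m(Y) = -2*(Y*Y + 1) = -2*(Y² + 1) = -2*(1 + Y²) = -2 - 2*Y²)
6*E(-2, -2) + m(-4) = 6*(8 - 4*(-2)) + (-2 - 2*(-4)²) = 6*(8 + 8) + (-2 - 2*16) = 6*16 + (-2 - 32) = 96 - 34 = 62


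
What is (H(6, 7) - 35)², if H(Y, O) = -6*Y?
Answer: 5041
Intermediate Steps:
(H(6, 7) - 35)² = (-6*6 - 35)² = (-36 - 35)² = (-71)² = 5041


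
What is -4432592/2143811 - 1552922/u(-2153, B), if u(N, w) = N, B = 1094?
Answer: 3319627895166/4615625083 ≈ 719.21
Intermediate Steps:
-4432592/2143811 - 1552922/u(-2153, B) = -4432592/2143811 - 1552922/(-2153) = -4432592*1/2143811 - 1552922*(-1/2153) = -4432592/2143811 + 1552922/2153 = 3319627895166/4615625083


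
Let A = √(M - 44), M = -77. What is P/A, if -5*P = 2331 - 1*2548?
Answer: -217*I/55 ≈ -3.9455*I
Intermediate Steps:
A = 11*I (A = √(-77 - 44) = √(-121) = 11*I ≈ 11.0*I)
P = 217/5 (P = -(2331 - 1*2548)/5 = -(2331 - 2548)/5 = -⅕*(-217) = 217/5 ≈ 43.400)
P/A = 217/(5*((11*I))) = 217*(-I/11)/5 = -217*I/55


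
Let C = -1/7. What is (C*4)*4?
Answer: -16/7 ≈ -2.2857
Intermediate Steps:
C = -⅐ (C = -1*⅐ = -⅐ ≈ -0.14286)
(C*4)*4 = -⅐*4*4 = -4/7*4 = -16/7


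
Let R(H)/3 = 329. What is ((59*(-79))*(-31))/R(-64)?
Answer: 144491/987 ≈ 146.39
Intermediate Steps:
R(H) = 987 (R(H) = 3*329 = 987)
((59*(-79))*(-31))/R(-64) = ((59*(-79))*(-31))/987 = -4661*(-31)*(1/987) = 144491*(1/987) = 144491/987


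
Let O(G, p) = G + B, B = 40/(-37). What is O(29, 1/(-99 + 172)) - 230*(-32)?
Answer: 273353/37 ≈ 7387.9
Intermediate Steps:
B = -40/37 (B = 40*(-1/37) = -40/37 ≈ -1.0811)
O(G, p) = -40/37 + G (O(G, p) = G - 40/37 = -40/37 + G)
O(29, 1/(-99 + 172)) - 230*(-32) = (-40/37 + 29) - 230*(-32) = 1033/37 + 7360 = 273353/37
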